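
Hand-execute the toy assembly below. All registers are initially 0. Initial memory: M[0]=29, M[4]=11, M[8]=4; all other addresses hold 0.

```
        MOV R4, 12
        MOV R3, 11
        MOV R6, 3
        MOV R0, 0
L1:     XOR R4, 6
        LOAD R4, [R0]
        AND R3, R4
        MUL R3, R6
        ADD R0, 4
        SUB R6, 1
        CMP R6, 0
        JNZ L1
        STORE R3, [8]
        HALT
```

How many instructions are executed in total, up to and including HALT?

R4=12
R3=11
R6=3
R0=0
R4=12^6=10
R4=M[0]=29
R3=11&29=9
R3=9*3=27
R0=0+4=4
R6=3-1=2
CMP R6, 0  (cmp 2,0)
JNZ L1: taken
R4=29^6=27
R4=M[4]=11
R3=27&11=11
R3=11*2=22
R0=4+4=8
R6=2-1=1
CMP R6, 0  (cmp 1,0)
JNZ L1: taken
R4=11^6=13
R4=M[8]=4
R3=22&4=4
R3=4*1=4
R0=8+4=12
R6=1-1=0
CMP R6, 0  (cmp 0,0)
JNZ L1: not taken
STORE R3, [8] → M[8]=4
halt.
Total executed instructions: 30.

30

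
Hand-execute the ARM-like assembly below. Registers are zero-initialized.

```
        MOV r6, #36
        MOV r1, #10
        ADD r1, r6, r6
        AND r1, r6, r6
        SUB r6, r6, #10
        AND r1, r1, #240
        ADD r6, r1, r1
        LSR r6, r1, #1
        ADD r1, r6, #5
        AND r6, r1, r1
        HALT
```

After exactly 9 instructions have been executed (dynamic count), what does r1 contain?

21

after MOV r6, #36: r6=36
after MOV r1, #10: r1=10
after ADD r1, r6, r6: r1=36+36=72
after AND r1, r6, r6: r1=36&36=36
after SUB r6, r6, #10: r6=36-10=26
after AND r1, r1, #240: r1=36&240=32
after ADD r6, r1, r1: r6=32+32=64
after LSR r6, r1, #1: r6=32>>1=16
after ADD r1, r6, #5: r1=16+5=21
After step 9: r1 = 21.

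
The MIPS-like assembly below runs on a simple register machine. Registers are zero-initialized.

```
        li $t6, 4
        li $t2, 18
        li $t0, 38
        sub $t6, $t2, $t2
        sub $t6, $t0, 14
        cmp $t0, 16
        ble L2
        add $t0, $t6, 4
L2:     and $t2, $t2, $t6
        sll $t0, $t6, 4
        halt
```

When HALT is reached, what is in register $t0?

li $t6, 4 → $t6=4
li $t2, 18 → $t2=18
li $t0, 38 → $t0=38
sub $t6, $t2, $t2 → $t6=18-18=0
sub $t6, $t0, 14 → $t6=38-14=24
cmp $t0, 16  (cmp 38,16)
ble L2: not taken
add $t0, $t6, 4 → $t0=24+4=28
and $t2, $t2, $t6 → $t2=18&24=16
sll $t0, $t6, 4 → $t0=24<<4=384
halt.

384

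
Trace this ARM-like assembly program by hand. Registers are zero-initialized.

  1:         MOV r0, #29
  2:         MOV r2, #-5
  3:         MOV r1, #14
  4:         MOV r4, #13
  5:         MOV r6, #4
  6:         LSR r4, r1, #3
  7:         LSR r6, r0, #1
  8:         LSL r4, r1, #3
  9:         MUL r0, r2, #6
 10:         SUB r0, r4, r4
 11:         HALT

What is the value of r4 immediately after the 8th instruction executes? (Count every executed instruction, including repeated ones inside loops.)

112

MOV r0, #29 → r0=29
MOV r2, #-5 → r2=-5
MOV r1, #14 → r1=14
MOV r4, #13 → r4=13
MOV r6, #4 → r6=4
LSR r4, r1, #3 → r4=14>>3=1
LSR r6, r0, #1 → r6=29>>1=14
LSL r4, r1, #3 → r4=14<<3=112
After step 8: r4 = 112.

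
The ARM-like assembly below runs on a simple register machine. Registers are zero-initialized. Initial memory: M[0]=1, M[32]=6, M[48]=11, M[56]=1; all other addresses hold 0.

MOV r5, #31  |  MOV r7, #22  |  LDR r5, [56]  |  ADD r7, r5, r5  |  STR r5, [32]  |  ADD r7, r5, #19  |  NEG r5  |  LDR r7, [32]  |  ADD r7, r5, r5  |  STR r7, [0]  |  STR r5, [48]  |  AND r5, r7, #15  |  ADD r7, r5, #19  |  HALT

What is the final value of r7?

33

r5=31
r7=22
r5=M[56]=1
r7=1+1=2
STR r5, [32] → M[32]=1
r7=1+19=20
r5=-(1)=-1
r7=M[32]=1
r7=(-1)+(-1)=-2
STR r7, [0] → M[0]=-2
STR r5, [48] → M[48]=-1
r5=(-2)&15=14
r7=14+19=33
halt.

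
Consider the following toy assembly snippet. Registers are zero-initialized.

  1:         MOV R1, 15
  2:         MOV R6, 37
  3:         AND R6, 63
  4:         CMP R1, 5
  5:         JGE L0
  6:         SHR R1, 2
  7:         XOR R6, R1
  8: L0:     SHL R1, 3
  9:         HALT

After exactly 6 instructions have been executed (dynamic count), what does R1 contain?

120

MOV R1, 15 → R1=15
MOV R6, 37 → R6=37
AND R6, 63 → R6=37&63=37
CMP R1, 5  (cmp 15,5)
JGE L0: taken
SHL R1, 3 → R1=15<<3=120
After step 6: R1 = 120.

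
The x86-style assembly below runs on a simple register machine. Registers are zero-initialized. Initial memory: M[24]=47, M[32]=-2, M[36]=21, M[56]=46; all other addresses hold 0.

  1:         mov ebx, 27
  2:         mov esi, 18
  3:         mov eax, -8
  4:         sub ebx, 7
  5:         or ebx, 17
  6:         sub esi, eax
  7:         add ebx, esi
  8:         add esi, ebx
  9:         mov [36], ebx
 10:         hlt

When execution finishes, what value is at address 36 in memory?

after mov ebx, 27: ebx=27
after mov esi, 18: esi=18
after mov eax, -8: eax=-8
after sub ebx, 7: ebx=27-7=20
after or ebx, 17: ebx=20|17=21
after sub esi, eax: esi=18-(-8)=26
after add ebx, esi: ebx=21+26=47
after add esi, ebx: esi=26+47=73
mov [36], ebx → M[36]=47
halt.

47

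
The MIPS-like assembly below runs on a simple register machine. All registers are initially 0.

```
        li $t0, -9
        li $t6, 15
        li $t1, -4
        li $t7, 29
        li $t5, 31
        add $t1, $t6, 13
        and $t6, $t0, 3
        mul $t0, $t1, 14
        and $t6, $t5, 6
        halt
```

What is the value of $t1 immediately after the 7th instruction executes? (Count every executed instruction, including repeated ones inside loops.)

li $t0, -9 → $t0=-9
li $t6, 15 → $t6=15
li $t1, -4 → $t1=-4
li $t7, 29 → $t7=29
li $t5, 31 → $t5=31
add $t1, $t6, 13 → $t1=15+13=28
and $t6, $t0, 3 → $t6=(-9)&3=3
After step 7: $t1 = 28.

28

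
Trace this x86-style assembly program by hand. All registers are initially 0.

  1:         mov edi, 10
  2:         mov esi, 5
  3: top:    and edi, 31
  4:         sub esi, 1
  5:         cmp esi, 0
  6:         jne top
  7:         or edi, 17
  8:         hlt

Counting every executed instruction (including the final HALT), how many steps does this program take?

24

edi=10
esi=5
edi=10&31=10
esi=5-1=4
cmp esi, 0  (cmp 4,0)
jne top: taken
edi=10&31=10
esi=4-1=3
cmp esi, 0  (cmp 3,0)
jne top: taken
edi=10&31=10
esi=3-1=2
cmp esi, 0  (cmp 2,0)
jne top: taken
edi=10&31=10
esi=2-1=1
cmp esi, 0  (cmp 1,0)
jne top: taken
edi=10&31=10
esi=1-1=0
cmp esi, 0  (cmp 0,0)
jne top: not taken
edi=10|17=27
halt.
Total executed instructions: 24.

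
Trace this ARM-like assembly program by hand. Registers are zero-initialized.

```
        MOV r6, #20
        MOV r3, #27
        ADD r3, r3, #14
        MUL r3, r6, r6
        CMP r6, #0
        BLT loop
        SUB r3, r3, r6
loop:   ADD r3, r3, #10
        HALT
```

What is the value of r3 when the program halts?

MOV r6, #20 → r6=20
MOV r3, #27 → r3=27
ADD r3, r3, #14 → r3=27+14=41
MUL r3, r6, r6 → r3=20*20=400
CMP r6, #0  (cmp 20,0)
BLT loop: not taken
SUB r3, r3, r6 → r3=400-20=380
ADD r3, r3, #10 → r3=380+10=390
halt.

390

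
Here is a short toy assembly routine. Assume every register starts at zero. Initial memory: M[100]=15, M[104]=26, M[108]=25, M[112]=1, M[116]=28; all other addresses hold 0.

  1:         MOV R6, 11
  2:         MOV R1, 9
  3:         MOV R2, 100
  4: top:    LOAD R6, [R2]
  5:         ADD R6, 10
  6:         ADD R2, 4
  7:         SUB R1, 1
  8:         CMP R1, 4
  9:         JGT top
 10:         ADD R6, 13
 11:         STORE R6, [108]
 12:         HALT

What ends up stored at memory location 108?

after MOV R6, 11: R6=11
after MOV R1, 9: R1=9
after MOV R2, 100: R2=100
after LOAD R6, [R2]: R6=M[100]=15
after ADD R6, 10: R6=15+10=25
after ADD R2, 4: R2=100+4=104
after SUB R1, 1: R1=9-1=8
CMP R1, 4  (cmp 8,4)
JGT top: taken
after LOAD R6, [R2]: R6=M[104]=26
after ADD R6, 10: R6=26+10=36
after ADD R2, 4: R2=104+4=108
after SUB R1, 1: R1=8-1=7
CMP R1, 4  (cmp 7,4)
JGT top: taken
after LOAD R6, [R2]: R6=M[108]=25
after ADD R6, 10: R6=25+10=35
after ADD R2, 4: R2=108+4=112
after SUB R1, 1: R1=7-1=6
CMP R1, 4  (cmp 6,4)
JGT top: taken
after LOAD R6, [R2]: R6=M[112]=1
after ADD R6, 10: R6=1+10=11
after ADD R2, 4: R2=112+4=116
after SUB R1, 1: R1=6-1=5
CMP R1, 4  (cmp 5,4)
JGT top: taken
after LOAD R6, [R2]: R6=M[116]=28
after ADD R6, 10: R6=28+10=38
after ADD R2, 4: R2=116+4=120
after SUB R1, 1: R1=5-1=4
CMP R1, 4  (cmp 4,4)
JGT top: not taken
after ADD R6, 13: R6=38+13=51
STORE R6, [108] → M[108]=51
halt.

51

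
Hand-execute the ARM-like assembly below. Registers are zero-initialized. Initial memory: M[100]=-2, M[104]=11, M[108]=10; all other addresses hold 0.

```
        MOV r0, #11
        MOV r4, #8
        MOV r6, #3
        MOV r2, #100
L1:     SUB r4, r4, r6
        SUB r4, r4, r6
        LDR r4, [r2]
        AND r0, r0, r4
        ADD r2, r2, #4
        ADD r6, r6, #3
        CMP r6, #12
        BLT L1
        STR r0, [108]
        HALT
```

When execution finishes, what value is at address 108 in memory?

10

r0=11
r4=8
r6=3
r2=100
r4=8-3=5
r4=5-3=2
r4=M[100]=-2
r0=11&(-2)=10
r2=100+4=104
r6=3+3=6
CMP r6, #12  (cmp 6,12)
BLT L1: taken
r4=(-2)-6=-8
r4=(-8)-6=-14
r4=M[104]=11
r0=10&11=10
r2=104+4=108
r6=6+3=9
CMP r6, #12  (cmp 9,12)
BLT L1: taken
r4=11-9=2
r4=2-9=-7
r4=M[108]=10
r0=10&10=10
r2=108+4=112
r6=9+3=12
CMP r6, #12  (cmp 12,12)
BLT L1: not taken
STR r0, [108] → M[108]=10
halt.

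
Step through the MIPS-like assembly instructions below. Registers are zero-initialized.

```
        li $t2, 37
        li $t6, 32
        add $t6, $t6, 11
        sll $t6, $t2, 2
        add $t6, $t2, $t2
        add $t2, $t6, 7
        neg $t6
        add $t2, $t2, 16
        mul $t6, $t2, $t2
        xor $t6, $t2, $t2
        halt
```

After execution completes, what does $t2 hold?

97

after li $t2, 37: $t2=37
after li $t6, 32: $t6=32
after add $t6, $t6, 11: $t6=32+11=43
after sll $t6, $t2, 2: $t6=37<<2=148
after add $t6, $t2, $t2: $t6=37+37=74
after add $t2, $t6, 7: $t2=74+7=81
after neg $t6: $t6=-(74)=-74
after add $t2, $t2, 16: $t2=81+16=97
after mul $t6, $t2, $t2: $t6=97*97=9409
after xor $t6, $t2, $t2: $t6=97^97=0
halt.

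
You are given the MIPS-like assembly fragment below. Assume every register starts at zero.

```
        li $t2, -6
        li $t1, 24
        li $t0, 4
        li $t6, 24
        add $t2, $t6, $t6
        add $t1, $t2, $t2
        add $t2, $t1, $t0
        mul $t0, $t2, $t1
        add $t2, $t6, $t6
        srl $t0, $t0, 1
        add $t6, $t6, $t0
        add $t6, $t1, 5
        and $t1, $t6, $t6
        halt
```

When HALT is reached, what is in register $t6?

101

$t2=-6
$t1=24
$t0=4
$t6=24
$t2=24+24=48
$t1=48+48=96
$t2=96+4=100
$t0=100*96=9600
$t2=24+24=48
$t0=9600>>1=4800
$t6=24+4800=4824
$t6=96+5=101
$t1=101&101=101
halt.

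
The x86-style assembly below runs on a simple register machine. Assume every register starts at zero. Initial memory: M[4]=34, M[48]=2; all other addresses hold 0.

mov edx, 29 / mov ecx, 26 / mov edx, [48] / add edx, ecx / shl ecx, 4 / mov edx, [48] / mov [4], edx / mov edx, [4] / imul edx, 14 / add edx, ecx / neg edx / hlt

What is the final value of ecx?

edx=29
ecx=26
edx=M[48]=2
edx=2+26=28
ecx=26<<4=416
edx=M[48]=2
mov [4], edx → M[4]=2
edx=M[4]=2
edx=2*14=28
edx=28+416=444
edx=-(444)=-444
halt.

416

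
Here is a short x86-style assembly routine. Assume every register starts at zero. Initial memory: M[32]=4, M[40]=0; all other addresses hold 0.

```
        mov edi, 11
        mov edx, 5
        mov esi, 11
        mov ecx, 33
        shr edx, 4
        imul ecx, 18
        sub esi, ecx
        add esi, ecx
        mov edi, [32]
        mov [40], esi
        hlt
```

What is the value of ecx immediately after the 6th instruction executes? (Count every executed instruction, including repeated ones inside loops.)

edi=11
edx=5
esi=11
ecx=33
edx=5>>4=0
ecx=33*18=594
After step 6: ecx = 594.

594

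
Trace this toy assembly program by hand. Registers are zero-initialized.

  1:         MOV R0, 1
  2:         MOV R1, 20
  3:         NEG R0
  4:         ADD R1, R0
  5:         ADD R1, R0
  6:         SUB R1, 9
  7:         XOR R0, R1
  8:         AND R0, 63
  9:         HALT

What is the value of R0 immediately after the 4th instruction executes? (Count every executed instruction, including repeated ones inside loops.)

MOV R0, 1 → R0=1
MOV R1, 20 → R1=20
NEG R0 → R0=-(1)=-1
ADD R1, R0 → R1=20+(-1)=19
After step 4: R0 = -1.

-1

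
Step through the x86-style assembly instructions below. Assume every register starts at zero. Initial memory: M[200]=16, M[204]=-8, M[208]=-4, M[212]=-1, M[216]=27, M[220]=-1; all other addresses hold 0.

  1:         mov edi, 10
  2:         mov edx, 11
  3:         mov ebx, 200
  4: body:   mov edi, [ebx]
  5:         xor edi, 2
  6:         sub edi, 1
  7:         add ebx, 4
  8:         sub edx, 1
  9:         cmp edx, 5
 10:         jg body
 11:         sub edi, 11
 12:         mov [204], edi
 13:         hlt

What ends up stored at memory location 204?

-15

mov edi, 10 → edi=10
mov edx, 11 → edx=11
mov ebx, 200 → ebx=200
mov edi, [ebx] → edi=M[200]=16
xor edi, 2 → edi=16^2=18
sub edi, 1 → edi=18-1=17
add ebx, 4 → ebx=200+4=204
sub edx, 1 → edx=11-1=10
cmp edx, 5  (cmp 10,5)
jg body: taken
mov edi, [ebx] → edi=M[204]=-8
xor edi, 2 → edi=(-8)^2=-6
sub edi, 1 → edi=(-6)-1=-7
add ebx, 4 → ebx=204+4=208
sub edx, 1 → edx=10-1=9
cmp edx, 5  (cmp 9,5)
jg body: taken
mov edi, [ebx] → edi=M[208]=-4
xor edi, 2 → edi=(-4)^2=-2
sub edi, 1 → edi=(-2)-1=-3
add ebx, 4 → ebx=208+4=212
sub edx, 1 → edx=9-1=8
cmp edx, 5  (cmp 8,5)
jg body: taken
mov edi, [ebx] → edi=M[212]=-1
xor edi, 2 → edi=(-1)^2=-3
sub edi, 1 → edi=(-3)-1=-4
add ebx, 4 → ebx=212+4=216
sub edx, 1 → edx=8-1=7
cmp edx, 5  (cmp 7,5)
jg body: taken
mov edi, [ebx] → edi=M[216]=27
xor edi, 2 → edi=27^2=25
sub edi, 1 → edi=25-1=24
add ebx, 4 → ebx=216+4=220
sub edx, 1 → edx=7-1=6
cmp edx, 5  (cmp 6,5)
jg body: taken
mov edi, [ebx] → edi=M[220]=-1
xor edi, 2 → edi=(-1)^2=-3
sub edi, 1 → edi=(-3)-1=-4
add ebx, 4 → ebx=220+4=224
sub edx, 1 → edx=6-1=5
cmp edx, 5  (cmp 5,5)
jg body: not taken
sub edi, 11 → edi=(-4)-11=-15
mov [204], edi → M[204]=-15
halt.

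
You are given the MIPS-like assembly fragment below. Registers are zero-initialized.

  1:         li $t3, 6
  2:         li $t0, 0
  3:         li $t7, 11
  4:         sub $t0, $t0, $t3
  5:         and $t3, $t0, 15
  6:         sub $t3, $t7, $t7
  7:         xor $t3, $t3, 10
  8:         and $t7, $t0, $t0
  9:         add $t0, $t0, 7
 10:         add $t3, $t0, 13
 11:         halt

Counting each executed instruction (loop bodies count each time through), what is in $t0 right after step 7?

-6

$t3=6
$t0=0
$t7=11
$t0=0-6=-6
$t3=(-6)&15=10
$t3=11-11=0
$t3=0^10=10
After step 7: $t0 = -6.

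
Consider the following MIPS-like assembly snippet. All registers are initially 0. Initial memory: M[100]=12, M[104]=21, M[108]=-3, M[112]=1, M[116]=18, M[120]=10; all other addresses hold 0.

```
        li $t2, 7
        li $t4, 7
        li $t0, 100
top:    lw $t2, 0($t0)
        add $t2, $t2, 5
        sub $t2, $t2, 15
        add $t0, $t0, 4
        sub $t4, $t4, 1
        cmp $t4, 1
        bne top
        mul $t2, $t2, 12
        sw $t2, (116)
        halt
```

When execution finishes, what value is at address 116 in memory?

after li $t2, 7: $t2=7
after li $t4, 7: $t4=7
after li $t0, 100: $t0=100
after lw $t2, 0($t0): $t2=M[100]=12
after add $t2, $t2, 5: $t2=12+5=17
after sub $t2, $t2, 15: $t2=17-15=2
after add $t0, $t0, 4: $t0=100+4=104
after sub $t4, $t4, 1: $t4=7-1=6
cmp $t4, 1  (cmp 6,1)
bne top: taken
after lw $t2, 0($t0): $t2=M[104]=21
after add $t2, $t2, 5: $t2=21+5=26
after sub $t2, $t2, 15: $t2=26-15=11
after add $t0, $t0, 4: $t0=104+4=108
after sub $t4, $t4, 1: $t4=6-1=5
cmp $t4, 1  (cmp 5,1)
bne top: taken
after lw $t2, 0($t0): $t2=M[108]=-3
after add $t2, $t2, 5: $t2=(-3)+5=2
after sub $t2, $t2, 15: $t2=2-15=-13
after add $t0, $t0, 4: $t0=108+4=112
after sub $t4, $t4, 1: $t4=5-1=4
cmp $t4, 1  (cmp 4,1)
bne top: taken
after lw $t2, 0($t0): $t2=M[112]=1
after add $t2, $t2, 5: $t2=1+5=6
after sub $t2, $t2, 15: $t2=6-15=-9
after add $t0, $t0, 4: $t0=112+4=116
after sub $t4, $t4, 1: $t4=4-1=3
cmp $t4, 1  (cmp 3,1)
bne top: taken
after lw $t2, 0($t0): $t2=M[116]=18
after add $t2, $t2, 5: $t2=18+5=23
after sub $t2, $t2, 15: $t2=23-15=8
after add $t0, $t0, 4: $t0=116+4=120
after sub $t4, $t4, 1: $t4=3-1=2
cmp $t4, 1  (cmp 2,1)
bne top: taken
after lw $t2, 0($t0): $t2=M[120]=10
after add $t2, $t2, 5: $t2=10+5=15
after sub $t2, $t2, 15: $t2=15-15=0
after add $t0, $t0, 4: $t0=120+4=124
after sub $t4, $t4, 1: $t4=2-1=1
cmp $t4, 1  (cmp 1,1)
bne top: not taken
after mul $t2, $t2, 12: $t2=0*12=0
sw $t2, (116) → M[116]=0
halt.

0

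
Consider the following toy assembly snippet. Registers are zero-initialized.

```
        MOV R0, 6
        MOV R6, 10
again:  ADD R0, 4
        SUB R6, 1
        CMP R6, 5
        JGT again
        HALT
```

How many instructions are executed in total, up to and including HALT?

R0=6
R6=10
R0=6+4=10
R6=10-1=9
CMP R6, 5  (cmp 9,5)
JGT again: taken
R0=10+4=14
R6=9-1=8
CMP R6, 5  (cmp 8,5)
JGT again: taken
R0=14+4=18
R6=8-1=7
CMP R6, 5  (cmp 7,5)
JGT again: taken
R0=18+4=22
R6=7-1=6
CMP R6, 5  (cmp 6,5)
JGT again: taken
R0=22+4=26
R6=6-1=5
CMP R6, 5  (cmp 5,5)
JGT again: not taken
halt.
Total executed instructions: 23.

23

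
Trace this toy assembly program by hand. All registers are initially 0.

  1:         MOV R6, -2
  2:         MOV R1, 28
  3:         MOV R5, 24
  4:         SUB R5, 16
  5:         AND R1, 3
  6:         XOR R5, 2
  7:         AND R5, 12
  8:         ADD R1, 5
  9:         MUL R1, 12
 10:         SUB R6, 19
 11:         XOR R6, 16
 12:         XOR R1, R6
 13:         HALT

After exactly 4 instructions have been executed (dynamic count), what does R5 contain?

8

after MOV R6, -2: R6=-2
after MOV R1, 28: R1=28
after MOV R5, 24: R5=24
after SUB R5, 16: R5=24-16=8
After step 4: R5 = 8.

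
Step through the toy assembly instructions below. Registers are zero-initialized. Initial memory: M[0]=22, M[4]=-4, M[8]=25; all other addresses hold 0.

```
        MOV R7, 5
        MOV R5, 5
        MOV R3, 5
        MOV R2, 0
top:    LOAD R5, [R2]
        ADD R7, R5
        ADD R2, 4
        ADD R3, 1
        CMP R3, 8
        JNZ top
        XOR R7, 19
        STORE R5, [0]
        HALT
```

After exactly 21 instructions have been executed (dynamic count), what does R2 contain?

MOV R7, 5 → R7=5
MOV R5, 5 → R5=5
MOV R3, 5 → R3=5
MOV R2, 0 → R2=0
LOAD R5, [R2] → R5=M[0]=22
ADD R7, R5 → R7=5+22=27
ADD R2, 4 → R2=0+4=4
ADD R3, 1 → R3=5+1=6
CMP R3, 8  (cmp 6,8)
JNZ top: taken
LOAD R5, [R2] → R5=M[4]=-4
ADD R7, R5 → R7=27+(-4)=23
ADD R2, 4 → R2=4+4=8
ADD R3, 1 → R3=6+1=7
CMP R3, 8  (cmp 7,8)
JNZ top: taken
LOAD R5, [R2] → R5=M[8]=25
ADD R7, R5 → R7=23+25=48
ADD R2, 4 → R2=8+4=12
ADD R3, 1 → R3=7+1=8
CMP R3, 8  (cmp 8,8)
After step 21: R2 = 12.

12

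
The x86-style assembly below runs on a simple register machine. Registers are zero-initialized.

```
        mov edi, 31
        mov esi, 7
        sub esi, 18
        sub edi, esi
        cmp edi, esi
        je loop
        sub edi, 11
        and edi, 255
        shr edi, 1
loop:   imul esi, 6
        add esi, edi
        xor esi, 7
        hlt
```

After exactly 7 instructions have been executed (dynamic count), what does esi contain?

after mov edi, 31: edi=31
after mov esi, 7: esi=7
after sub esi, 18: esi=7-18=-11
after sub edi, esi: edi=31-(-11)=42
cmp edi, esi  (cmp 42,-11)
je loop: not taken
after sub edi, 11: edi=42-11=31
After step 7: esi = -11.

-11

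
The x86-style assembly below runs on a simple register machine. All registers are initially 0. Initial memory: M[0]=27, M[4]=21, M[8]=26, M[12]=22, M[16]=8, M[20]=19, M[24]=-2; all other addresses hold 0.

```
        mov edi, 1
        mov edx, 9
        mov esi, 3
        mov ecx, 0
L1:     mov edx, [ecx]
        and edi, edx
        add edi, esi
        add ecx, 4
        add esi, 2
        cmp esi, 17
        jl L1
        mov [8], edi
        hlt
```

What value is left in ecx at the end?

after mov edi, 1: edi=1
after mov edx, 9: edx=9
after mov esi, 3: esi=3
after mov ecx, 0: ecx=0
after mov edx, [ecx]: edx=M[0]=27
after and edi, edx: edi=1&27=1
after add edi, esi: edi=1+3=4
after add ecx, 4: ecx=0+4=4
after add esi, 2: esi=3+2=5
cmp esi, 17  (cmp 5,17)
jl L1: taken
after mov edx, [ecx]: edx=M[4]=21
after and edi, edx: edi=4&21=4
after add edi, esi: edi=4+5=9
after add ecx, 4: ecx=4+4=8
after add esi, 2: esi=5+2=7
cmp esi, 17  (cmp 7,17)
jl L1: taken
after mov edx, [ecx]: edx=M[8]=26
after and edi, edx: edi=9&26=8
after add edi, esi: edi=8+7=15
after add ecx, 4: ecx=8+4=12
after add esi, 2: esi=7+2=9
cmp esi, 17  (cmp 9,17)
jl L1: taken
after mov edx, [ecx]: edx=M[12]=22
after and edi, edx: edi=15&22=6
after add edi, esi: edi=6+9=15
after add ecx, 4: ecx=12+4=16
after add esi, 2: esi=9+2=11
cmp esi, 17  (cmp 11,17)
jl L1: taken
after mov edx, [ecx]: edx=M[16]=8
after and edi, edx: edi=15&8=8
after add edi, esi: edi=8+11=19
after add ecx, 4: ecx=16+4=20
after add esi, 2: esi=11+2=13
cmp esi, 17  (cmp 13,17)
jl L1: taken
after mov edx, [ecx]: edx=M[20]=19
after and edi, edx: edi=19&19=19
after add edi, esi: edi=19+13=32
after add ecx, 4: ecx=20+4=24
after add esi, 2: esi=13+2=15
cmp esi, 17  (cmp 15,17)
jl L1: taken
after mov edx, [ecx]: edx=M[24]=-2
after and edi, edx: edi=32&(-2)=32
after add edi, esi: edi=32+15=47
after add ecx, 4: ecx=24+4=28
after add esi, 2: esi=15+2=17
cmp esi, 17  (cmp 17,17)
jl L1: not taken
mov [8], edi → M[8]=47
halt.

28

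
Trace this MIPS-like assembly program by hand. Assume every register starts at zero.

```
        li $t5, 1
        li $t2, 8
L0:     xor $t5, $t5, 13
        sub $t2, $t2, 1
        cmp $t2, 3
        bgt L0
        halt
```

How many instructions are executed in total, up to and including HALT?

23

li $t5, 1 → $t5=1
li $t2, 8 → $t2=8
xor $t5, $t5, 13 → $t5=1^13=12
sub $t2, $t2, 1 → $t2=8-1=7
cmp $t2, 3  (cmp 7,3)
bgt L0: taken
xor $t5, $t5, 13 → $t5=12^13=1
sub $t2, $t2, 1 → $t2=7-1=6
cmp $t2, 3  (cmp 6,3)
bgt L0: taken
xor $t5, $t5, 13 → $t5=1^13=12
sub $t2, $t2, 1 → $t2=6-1=5
cmp $t2, 3  (cmp 5,3)
bgt L0: taken
xor $t5, $t5, 13 → $t5=12^13=1
sub $t2, $t2, 1 → $t2=5-1=4
cmp $t2, 3  (cmp 4,3)
bgt L0: taken
xor $t5, $t5, 13 → $t5=1^13=12
sub $t2, $t2, 1 → $t2=4-1=3
cmp $t2, 3  (cmp 3,3)
bgt L0: not taken
halt.
Total executed instructions: 23.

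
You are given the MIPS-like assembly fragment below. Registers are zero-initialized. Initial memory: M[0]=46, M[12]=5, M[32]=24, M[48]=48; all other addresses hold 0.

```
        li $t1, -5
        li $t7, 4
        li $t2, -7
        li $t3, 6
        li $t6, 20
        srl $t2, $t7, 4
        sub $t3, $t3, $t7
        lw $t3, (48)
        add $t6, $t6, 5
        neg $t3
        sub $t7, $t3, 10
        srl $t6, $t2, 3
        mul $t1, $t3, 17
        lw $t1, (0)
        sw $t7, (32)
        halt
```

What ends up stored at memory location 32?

after li $t1, -5: $t1=-5
after li $t7, 4: $t7=4
after li $t2, -7: $t2=-7
after li $t3, 6: $t3=6
after li $t6, 20: $t6=20
after srl $t2, $t7, 4: $t2=4>>4=0
after sub $t3, $t3, $t7: $t3=6-4=2
after lw $t3, (48): $t3=M[48]=48
after add $t6, $t6, 5: $t6=20+5=25
after neg $t3: $t3=-(48)=-48
after sub $t7, $t3, 10: $t7=(-48)-10=-58
after srl $t6, $t2, 3: $t6=0>>3=0
after mul $t1, $t3, 17: $t1=(-48)*17=-816
after lw $t1, (0): $t1=M[0]=46
sw $t7, (32) → M[32]=-58
halt.

-58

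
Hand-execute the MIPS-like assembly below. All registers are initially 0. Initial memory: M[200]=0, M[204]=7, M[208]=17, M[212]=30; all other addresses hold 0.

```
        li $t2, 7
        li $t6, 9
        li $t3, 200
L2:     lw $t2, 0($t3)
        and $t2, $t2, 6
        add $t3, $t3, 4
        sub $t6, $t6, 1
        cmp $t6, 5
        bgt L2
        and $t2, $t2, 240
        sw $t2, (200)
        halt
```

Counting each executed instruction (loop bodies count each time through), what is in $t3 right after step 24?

216

li $t2, 7 → $t2=7
li $t6, 9 → $t6=9
li $t3, 200 → $t3=200
lw $t2, 0($t3) → $t2=M[200]=0
and $t2, $t2, 6 → $t2=0&6=0
add $t3, $t3, 4 → $t3=200+4=204
sub $t6, $t6, 1 → $t6=9-1=8
cmp $t6, 5  (cmp 8,5)
bgt L2: taken
lw $t2, 0($t3) → $t2=M[204]=7
and $t2, $t2, 6 → $t2=7&6=6
add $t3, $t3, 4 → $t3=204+4=208
sub $t6, $t6, 1 → $t6=8-1=7
cmp $t6, 5  (cmp 7,5)
bgt L2: taken
lw $t2, 0($t3) → $t2=M[208]=17
and $t2, $t2, 6 → $t2=17&6=0
add $t3, $t3, 4 → $t3=208+4=212
sub $t6, $t6, 1 → $t6=7-1=6
cmp $t6, 5  (cmp 6,5)
bgt L2: taken
lw $t2, 0($t3) → $t2=M[212]=30
and $t2, $t2, 6 → $t2=30&6=6
add $t3, $t3, 4 → $t3=212+4=216
After step 24: $t3 = 216.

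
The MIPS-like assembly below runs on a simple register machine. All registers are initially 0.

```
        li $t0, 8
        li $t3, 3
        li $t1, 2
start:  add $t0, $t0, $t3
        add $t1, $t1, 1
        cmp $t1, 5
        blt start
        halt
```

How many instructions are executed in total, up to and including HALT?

16

after li $t0, 8: $t0=8
after li $t3, 3: $t3=3
after li $t1, 2: $t1=2
after add $t0, $t0, $t3: $t0=8+3=11
after add $t1, $t1, 1: $t1=2+1=3
cmp $t1, 5  (cmp 3,5)
blt start: taken
after add $t0, $t0, $t3: $t0=11+3=14
after add $t1, $t1, 1: $t1=3+1=4
cmp $t1, 5  (cmp 4,5)
blt start: taken
after add $t0, $t0, $t3: $t0=14+3=17
after add $t1, $t1, 1: $t1=4+1=5
cmp $t1, 5  (cmp 5,5)
blt start: not taken
halt.
Total executed instructions: 16.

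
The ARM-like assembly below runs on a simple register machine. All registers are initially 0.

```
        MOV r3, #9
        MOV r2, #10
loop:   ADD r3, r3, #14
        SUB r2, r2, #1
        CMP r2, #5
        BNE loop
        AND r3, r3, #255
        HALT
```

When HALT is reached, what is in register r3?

r3=9
r2=10
r3=9+14=23
r2=10-1=9
CMP r2, #5  (cmp 9,5)
BNE loop: taken
r3=23+14=37
r2=9-1=8
CMP r2, #5  (cmp 8,5)
BNE loop: taken
r3=37+14=51
r2=8-1=7
CMP r2, #5  (cmp 7,5)
BNE loop: taken
r3=51+14=65
r2=7-1=6
CMP r2, #5  (cmp 6,5)
BNE loop: taken
r3=65+14=79
r2=6-1=5
CMP r2, #5  (cmp 5,5)
BNE loop: not taken
r3=79&255=79
halt.

79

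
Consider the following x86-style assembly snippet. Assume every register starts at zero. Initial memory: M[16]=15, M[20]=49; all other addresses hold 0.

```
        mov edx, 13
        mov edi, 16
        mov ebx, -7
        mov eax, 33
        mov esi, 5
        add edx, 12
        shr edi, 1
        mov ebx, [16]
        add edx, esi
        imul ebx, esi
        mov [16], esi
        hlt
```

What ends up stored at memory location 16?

5

edx=13
edi=16
ebx=-7
eax=33
esi=5
edx=13+12=25
edi=16>>1=8
ebx=M[16]=15
edx=25+5=30
ebx=15*5=75
mov [16], esi → M[16]=5
halt.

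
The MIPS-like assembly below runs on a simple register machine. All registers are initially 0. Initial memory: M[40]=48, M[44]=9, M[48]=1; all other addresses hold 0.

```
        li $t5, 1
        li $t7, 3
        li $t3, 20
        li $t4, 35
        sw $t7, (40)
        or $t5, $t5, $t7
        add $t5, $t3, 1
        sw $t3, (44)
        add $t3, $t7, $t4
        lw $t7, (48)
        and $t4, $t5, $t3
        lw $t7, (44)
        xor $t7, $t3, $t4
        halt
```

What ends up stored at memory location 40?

$t5=1
$t7=3
$t3=20
$t4=35
sw $t7, (40) → M[40]=3
$t5=1|3=3
$t5=20+1=21
sw $t3, (44) → M[44]=20
$t3=3+35=38
$t7=M[48]=1
$t4=21&38=4
$t7=M[44]=20
$t7=38^4=34
halt.

3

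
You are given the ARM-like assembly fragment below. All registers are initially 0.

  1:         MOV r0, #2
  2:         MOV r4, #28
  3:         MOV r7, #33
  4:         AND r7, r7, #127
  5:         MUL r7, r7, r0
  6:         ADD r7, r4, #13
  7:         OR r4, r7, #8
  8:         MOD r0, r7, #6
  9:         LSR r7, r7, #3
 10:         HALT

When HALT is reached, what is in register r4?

41

MOV r0, #2 → r0=2
MOV r4, #28 → r4=28
MOV r7, #33 → r7=33
AND r7, r7, #127 → r7=33&127=33
MUL r7, r7, r0 → r7=33*2=66
ADD r7, r4, #13 → r7=28+13=41
OR r4, r7, #8 → r4=41|8=41
MOD r0, r7, #6 → r0=41%6=5
LSR r7, r7, #3 → r7=41>>3=5
halt.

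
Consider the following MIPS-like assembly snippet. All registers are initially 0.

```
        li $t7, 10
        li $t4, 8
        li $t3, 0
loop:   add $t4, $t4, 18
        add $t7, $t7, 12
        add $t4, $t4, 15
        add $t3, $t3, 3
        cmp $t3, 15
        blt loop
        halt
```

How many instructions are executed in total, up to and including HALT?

after li $t7, 10: $t7=10
after li $t4, 8: $t4=8
after li $t3, 0: $t3=0
after add $t4, $t4, 18: $t4=8+18=26
after add $t7, $t7, 12: $t7=10+12=22
after add $t4, $t4, 15: $t4=26+15=41
after add $t3, $t3, 3: $t3=0+3=3
cmp $t3, 15  (cmp 3,15)
blt loop: taken
after add $t4, $t4, 18: $t4=41+18=59
after add $t7, $t7, 12: $t7=22+12=34
after add $t4, $t4, 15: $t4=59+15=74
after add $t3, $t3, 3: $t3=3+3=6
cmp $t3, 15  (cmp 6,15)
blt loop: taken
after add $t4, $t4, 18: $t4=74+18=92
after add $t7, $t7, 12: $t7=34+12=46
after add $t4, $t4, 15: $t4=92+15=107
after add $t3, $t3, 3: $t3=6+3=9
cmp $t3, 15  (cmp 9,15)
blt loop: taken
after add $t4, $t4, 18: $t4=107+18=125
after add $t7, $t7, 12: $t7=46+12=58
after add $t4, $t4, 15: $t4=125+15=140
after add $t3, $t3, 3: $t3=9+3=12
cmp $t3, 15  (cmp 12,15)
blt loop: taken
after add $t4, $t4, 18: $t4=140+18=158
after add $t7, $t7, 12: $t7=58+12=70
after add $t4, $t4, 15: $t4=158+15=173
after add $t3, $t3, 3: $t3=12+3=15
cmp $t3, 15  (cmp 15,15)
blt loop: not taken
halt.
Total executed instructions: 34.

34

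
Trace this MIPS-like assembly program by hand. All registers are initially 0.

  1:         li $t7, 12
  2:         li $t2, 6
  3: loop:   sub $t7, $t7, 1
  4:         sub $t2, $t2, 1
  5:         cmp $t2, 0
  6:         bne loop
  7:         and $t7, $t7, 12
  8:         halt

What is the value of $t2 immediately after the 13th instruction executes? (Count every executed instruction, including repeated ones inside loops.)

after li $t7, 12: $t7=12
after li $t2, 6: $t2=6
after sub $t7, $t7, 1: $t7=12-1=11
after sub $t2, $t2, 1: $t2=6-1=5
cmp $t2, 0  (cmp 5,0)
bne loop: taken
after sub $t7, $t7, 1: $t7=11-1=10
after sub $t2, $t2, 1: $t2=5-1=4
cmp $t2, 0  (cmp 4,0)
bne loop: taken
after sub $t7, $t7, 1: $t7=10-1=9
after sub $t2, $t2, 1: $t2=4-1=3
cmp $t2, 0  (cmp 3,0)
After step 13: $t2 = 3.

3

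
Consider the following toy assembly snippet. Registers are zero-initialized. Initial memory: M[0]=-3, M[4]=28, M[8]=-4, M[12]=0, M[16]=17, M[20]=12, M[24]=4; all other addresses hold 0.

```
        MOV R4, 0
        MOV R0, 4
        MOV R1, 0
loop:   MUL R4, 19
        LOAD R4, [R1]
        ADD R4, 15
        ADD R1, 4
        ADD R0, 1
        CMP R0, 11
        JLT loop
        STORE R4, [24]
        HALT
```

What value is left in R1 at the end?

28

MOV R4, 0 → R4=0
MOV R0, 4 → R0=4
MOV R1, 0 → R1=0
MUL R4, 19 → R4=0*19=0
LOAD R4, [R1] → R4=M[0]=-3
ADD R4, 15 → R4=(-3)+15=12
ADD R1, 4 → R1=0+4=4
ADD R0, 1 → R0=4+1=5
CMP R0, 11  (cmp 5,11)
JLT loop: taken
MUL R4, 19 → R4=12*19=228
LOAD R4, [R1] → R4=M[4]=28
ADD R4, 15 → R4=28+15=43
ADD R1, 4 → R1=4+4=8
ADD R0, 1 → R0=5+1=6
CMP R0, 11  (cmp 6,11)
JLT loop: taken
MUL R4, 19 → R4=43*19=817
LOAD R4, [R1] → R4=M[8]=-4
ADD R4, 15 → R4=(-4)+15=11
ADD R1, 4 → R1=8+4=12
ADD R0, 1 → R0=6+1=7
CMP R0, 11  (cmp 7,11)
JLT loop: taken
MUL R4, 19 → R4=11*19=209
LOAD R4, [R1] → R4=M[12]=0
ADD R4, 15 → R4=0+15=15
ADD R1, 4 → R1=12+4=16
ADD R0, 1 → R0=7+1=8
CMP R0, 11  (cmp 8,11)
JLT loop: taken
MUL R4, 19 → R4=15*19=285
LOAD R4, [R1] → R4=M[16]=17
ADD R4, 15 → R4=17+15=32
ADD R1, 4 → R1=16+4=20
ADD R0, 1 → R0=8+1=9
CMP R0, 11  (cmp 9,11)
JLT loop: taken
MUL R4, 19 → R4=32*19=608
LOAD R4, [R1] → R4=M[20]=12
ADD R4, 15 → R4=12+15=27
ADD R1, 4 → R1=20+4=24
ADD R0, 1 → R0=9+1=10
CMP R0, 11  (cmp 10,11)
JLT loop: taken
MUL R4, 19 → R4=27*19=513
LOAD R4, [R1] → R4=M[24]=4
ADD R4, 15 → R4=4+15=19
ADD R1, 4 → R1=24+4=28
ADD R0, 1 → R0=10+1=11
CMP R0, 11  (cmp 11,11)
JLT loop: not taken
STORE R4, [24] → M[24]=19
halt.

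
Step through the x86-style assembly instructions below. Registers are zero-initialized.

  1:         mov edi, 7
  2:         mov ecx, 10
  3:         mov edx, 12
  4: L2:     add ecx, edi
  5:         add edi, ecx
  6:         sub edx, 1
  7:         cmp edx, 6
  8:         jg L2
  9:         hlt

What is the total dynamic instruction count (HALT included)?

34

after mov edi, 7: edi=7
after mov ecx, 10: ecx=10
after mov edx, 12: edx=12
after add ecx, edi: ecx=10+7=17
after add edi, ecx: edi=7+17=24
after sub edx, 1: edx=12-1=11
cmp edx, 6  (cmp 11,6)
jg L2: taken
after add ecx, edi: ecx=17+24=41
after add edi, ecx: edi=24+41=65
after sub edx, 1: edx=11-1=10
cmp edx, 6  (cmp 10,6)
jg L2: taken
after add ecx, edi: ecx=41+65=106
after add edi, ecx: edi=65+106=171
after sub edx, 1: edx=10-1=9
cmp edx, 6  (cmp 9,6)
jg L2: taken
after add ecx, edi: ecx=106+171=277
after add edi, ecx: edi=171+277=448
after sub edx, 1: edx=9-1=8
cmp edx, 6  (cmp 8,6)
jg L2: taken
after add ecx, edi: ecx=277+448=725
after add edi, ecx: edi=448+725=1173
after sub edx, 1: edx=8-1=7
cmp edx, 6  (cmp 7,6)
jg L2: taken
after add ecx, edi: ecx=725+1173=1898
after add edi, ecx: edi=1173+1898=3071
after sub edx, 1: edx=7-1=6
cmp edx, 6  (cmp 6,6)
jg L2: not taken
halt.
Total executed instructions: 34.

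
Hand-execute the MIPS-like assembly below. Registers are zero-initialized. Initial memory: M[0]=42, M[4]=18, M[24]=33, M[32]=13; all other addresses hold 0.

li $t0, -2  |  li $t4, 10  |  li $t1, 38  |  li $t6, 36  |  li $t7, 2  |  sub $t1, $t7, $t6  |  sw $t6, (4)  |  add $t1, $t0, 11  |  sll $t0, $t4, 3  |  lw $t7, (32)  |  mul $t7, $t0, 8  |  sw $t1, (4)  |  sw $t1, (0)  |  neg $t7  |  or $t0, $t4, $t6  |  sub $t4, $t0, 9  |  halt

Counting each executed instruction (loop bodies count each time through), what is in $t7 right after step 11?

640

after li $t0, -2: $t0=-2
after li $t4, 10: $t4=10
after li $t1, 38: $t1=38
after li $t6, 36: $t6=36
after li $t7, 2: $t7=2
after sub $t1, $t7, $t6: $t1=2-36=-34
sw $t6, (4) → M[4]=36
after add $t1, $t0, 11: $t1=(-2)+11=9
after sll $t0, $t4, 3: $t0=10<<3=80
after lw $t7, (32): $t7=M[32]=13
after mul $t7, $t0, 8: $t7=80*8=640
After step 11: $t7 = 640.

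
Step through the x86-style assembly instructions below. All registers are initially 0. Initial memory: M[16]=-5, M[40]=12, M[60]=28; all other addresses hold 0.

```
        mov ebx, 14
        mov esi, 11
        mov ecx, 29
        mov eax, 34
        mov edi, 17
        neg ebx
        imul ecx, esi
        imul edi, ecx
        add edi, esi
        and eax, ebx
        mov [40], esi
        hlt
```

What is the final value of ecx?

319

after mov ebx, 14: ebx=14
after mov esi, 11: esi=11
after mov ecx, 29: ecx=29
after mov eax, 34: eax=34
after mov edi, 17: edi=17
after neg ebx: ebx=-(14)=-14
after imul ecx, esi: ecx=29*11=319
after imul edi, ecx: edi=17*319=5423
after add edi, esi: edi=5423+11=5434
after and eax, ebx: eax=34&(-14)=34
mov [40], esi → M[40]=11
halt.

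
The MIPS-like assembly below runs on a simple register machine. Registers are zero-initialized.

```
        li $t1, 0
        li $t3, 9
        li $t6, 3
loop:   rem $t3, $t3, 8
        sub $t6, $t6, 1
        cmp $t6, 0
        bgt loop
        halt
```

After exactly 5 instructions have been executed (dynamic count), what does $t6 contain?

2

li $t1, 0 → $t1=0
li $t3, 9 → $t3=9
li $t6, 3 → $t6=3
rem $t3, $t3, 8 → $t3=9%8=1
sub $t6, $t6, 1 → $t6=3-1=2
After step 5: $t6 = 2.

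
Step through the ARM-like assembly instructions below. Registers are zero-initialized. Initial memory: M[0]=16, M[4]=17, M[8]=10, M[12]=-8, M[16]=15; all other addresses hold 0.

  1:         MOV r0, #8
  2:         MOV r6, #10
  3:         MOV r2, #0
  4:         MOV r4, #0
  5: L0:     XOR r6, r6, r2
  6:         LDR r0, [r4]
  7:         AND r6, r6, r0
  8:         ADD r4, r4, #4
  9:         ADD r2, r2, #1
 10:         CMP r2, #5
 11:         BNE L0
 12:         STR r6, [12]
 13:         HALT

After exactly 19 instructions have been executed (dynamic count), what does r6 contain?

3

MOV r0, #8 → r0=8
MOV r6, #10 → r6=10
MOV r2, #0 → r2=0
MOV r4, #0 → r4=0
XOR r6, r6, r2 → r6=10^0=10
LDR r0, [r4] → r0=M[0]=16
AND r6, r6, r0 → r6=10&16=0
ADD r4, r4, #4 → r4=0+4=4
ADD r2, r2, #1 → r2=0+1=1
CMP r2, #5  (cmp 1,5)
BNE L0: taken
XOR r6, r6, r2 → r6=0^1=1
LDR r0, [r4] → r0=M[4]=17
AND r6, r6, r0 → r6=1&17=1
ADD r4, r4, #4 → r4=4+4=8
ADD r2, r2, #1 → r2=1+1=2
CMP r2, #5  (cmp 2,5)
BNE L0: taken
XOR r6, r6, r2 → r6=1^2=3
After step 19: r6 = 3.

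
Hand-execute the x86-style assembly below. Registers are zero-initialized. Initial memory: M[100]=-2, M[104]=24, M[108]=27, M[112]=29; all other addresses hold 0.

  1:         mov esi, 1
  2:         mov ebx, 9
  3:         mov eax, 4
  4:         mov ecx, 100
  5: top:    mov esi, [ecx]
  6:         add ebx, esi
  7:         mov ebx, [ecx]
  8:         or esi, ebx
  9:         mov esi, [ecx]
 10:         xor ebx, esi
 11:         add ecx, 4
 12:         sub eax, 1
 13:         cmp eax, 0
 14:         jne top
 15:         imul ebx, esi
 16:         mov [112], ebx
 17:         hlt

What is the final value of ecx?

116

esi=1
ebx=9
eax=4
ecx=100
esi=M[100]=-2
ebx=9+(-2)=7
ebx=M[100]=-2
esi=(-2)|(-2)=-2
esi=M[100]=-2
ebx=(-2)^(-2)=0
ecx=100+4=104
eax=4-1=3
cmp eax, 0  (cmp 3,0)
jne top: taken
esi=M[104]=24
ebx=0+24=24
ebx=M[104]=24
esi=24|24=24
esi=M[104]=24
ebx=24^24=0
ecx=104+4=108
eax=3-1=2
cmp eax, 0  (cmp 2,0)
jne top: taken
esi=M[108]=27
ebx=0+27=27
ebx=M[108]=27
esi=27|27=27
esi=M[108]=27
ebx=27^27=0
ecx=108+4=112
eax=2-1=1
cmp eax, 0  (cmp 1,0)
jne top: taken
esi=M[112]=29
ebx=0+29=29
ebx=M[112]=29
esi=29|29=29
esi=M[112]=29
ebx=29^29=0
ecx=112+4=116
eax=1-1=0
cmp eax, 0  (cmp 0,0)
jne top: not taken
ebx=0*29=0
mov [112], ebx → M[112]=0
halt.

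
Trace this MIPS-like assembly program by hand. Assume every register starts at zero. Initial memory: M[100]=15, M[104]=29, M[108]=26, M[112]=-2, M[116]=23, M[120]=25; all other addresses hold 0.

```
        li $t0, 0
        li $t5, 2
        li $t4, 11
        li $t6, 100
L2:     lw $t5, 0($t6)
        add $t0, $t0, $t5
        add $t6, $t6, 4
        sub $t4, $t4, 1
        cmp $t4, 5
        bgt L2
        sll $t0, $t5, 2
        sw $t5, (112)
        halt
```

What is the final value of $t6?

124

li $t0, 0 → $t0=0
li $t5, 2 → $t5=2
li $t4, 11 → $t4=11
li $t6, 100 → $t6=100
lw $t5, 0($t6) → $t5=M[100]=15
add $t0, $t0, $t5 → $t0=0+15=15
add $t6, $t6, 4 → $t6=100+4=104
sub $t4, $t4, 1 → $t4=11-1=10
cmp $t4, 5  (cmp 10,5)
bgt L2: taken
lw $t5, 0($t6) → $t5=M[104]=29
add $t0, $t0, $t5 → $t0=15+29=44
add $t6, $t6, 4 → $t6=104+4=108
sub $t4, $t4, 1 → $t4=10-1=9
cmp $t4, 5  (cmp 9,5)
bgt L2: taken
lw $t5, 0($t6) → $t5=M[108]=26
add $t0, $t0, $t5 → $t0=44+26=70
add $t6, $t6, 4 → $t6=108+4=112
sub $t4, $t4, 1 → $t4=9-1=8
cmp $t4, 5  (cmp 8,5)
bgt L2: taken
lw $t5, 0($t6) → $t5=M[112]=-2
add $t0, $t0, $t5 → $t0=70+(-2)=68
add $t6, $t6, 4 → $t6=112+4=116
sub $t4, $t4, 1 → $t4=8-1=7
cmp $t4, 5  (cmp 7,5)
bgt L2: taken
lw $t5, 0($t6) → $t5=M[116]=23
add $t0, $t0, $t5 → $t0=68+23=91
add $t6, $t6, 4 → $t6=116+4=120
sub $t4, $t4, 1 → $t4=7-1=6
cmp $t4, 5  (cmp 6,5)
bgt L2: taken
lw $t5, 0($t6) → $t5=M[120]=25
add $t0, $t0, $t5 → $t0=91+25=116
add $t6, $t6, 4 → $t6=120+4=124
sub $t4, $t4, 1 → $t4=6-1=5
cmp $t4, 5  (cmp 5,5)
bgt L2: not taken
sll $t0, $t5, 2 → $t0=25<<2=100
sw $t5, (112) → M[112]=25
halt.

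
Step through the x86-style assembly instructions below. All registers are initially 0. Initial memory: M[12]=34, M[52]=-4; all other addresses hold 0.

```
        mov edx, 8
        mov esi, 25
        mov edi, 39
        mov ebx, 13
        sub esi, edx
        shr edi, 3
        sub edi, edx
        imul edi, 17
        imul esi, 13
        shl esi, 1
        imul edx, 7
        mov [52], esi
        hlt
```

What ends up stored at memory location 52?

edx=8
esi=25
edi=39
ebx=13
esi=25-8=17
edi=39>>3=4
edi=4-8=-4
edi=(-4)*17=-68
esi=17*13=221
esi=221<<1=442
edx=8*7=56
mov [52], esi → M[52]=442
halt.

442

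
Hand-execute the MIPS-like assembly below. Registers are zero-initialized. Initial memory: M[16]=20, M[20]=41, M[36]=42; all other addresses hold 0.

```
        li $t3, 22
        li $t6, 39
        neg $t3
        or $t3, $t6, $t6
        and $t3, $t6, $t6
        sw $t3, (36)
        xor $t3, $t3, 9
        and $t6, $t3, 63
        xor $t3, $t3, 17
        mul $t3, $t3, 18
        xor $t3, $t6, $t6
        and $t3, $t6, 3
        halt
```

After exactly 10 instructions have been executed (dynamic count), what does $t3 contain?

1134

after li $t3, 22: $t3=22
after li $t6, 39: $t6=39
after neg $t3: $t3=-(22)=-22
after or $t3, $t6, $t6: $t3=39|39=39
after and $t3, $t6, $t6: $t3=39&39=39
sw $t3, (36) → M[36]=39
after xor $t3, $t3, 9: $t3=39^9=46
after and $t6, $t3, 63: $t6=46&63=46
after xor $t3, $t3, 17: $t3=46^17=63
after mul $t3, $t3, 18: $t3=63*18=1134
After step 10: $t3 = 1134.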